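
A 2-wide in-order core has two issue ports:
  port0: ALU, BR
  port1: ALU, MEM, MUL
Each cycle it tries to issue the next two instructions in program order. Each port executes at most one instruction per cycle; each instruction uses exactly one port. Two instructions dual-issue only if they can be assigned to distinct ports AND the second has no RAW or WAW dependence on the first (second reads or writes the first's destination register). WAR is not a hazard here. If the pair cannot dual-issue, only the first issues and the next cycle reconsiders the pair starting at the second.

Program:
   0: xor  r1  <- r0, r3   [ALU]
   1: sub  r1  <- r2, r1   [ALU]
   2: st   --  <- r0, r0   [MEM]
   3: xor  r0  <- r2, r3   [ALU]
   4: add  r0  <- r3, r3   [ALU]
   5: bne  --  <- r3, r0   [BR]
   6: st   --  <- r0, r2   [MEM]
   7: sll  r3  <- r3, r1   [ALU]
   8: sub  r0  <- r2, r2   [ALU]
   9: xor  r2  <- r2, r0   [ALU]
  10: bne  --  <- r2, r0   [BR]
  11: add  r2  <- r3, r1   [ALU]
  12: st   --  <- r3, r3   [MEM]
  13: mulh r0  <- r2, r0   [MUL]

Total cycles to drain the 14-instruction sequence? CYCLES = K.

  cy0 -> i0 (xor) RAW+WAW r1
  cy1 -> i1/i2 (sub+st) dual
  cy2 -> i3 (xor) WAW r0
  cy3 -> i4 (add) RAW r0
  cy4 -> i5/i6 (bne+st) dual
  cy5 -> i7/i8 (sll+sub) dual
  cy6 -> i9 (xor) RAW r2
  cy7 -> i10/i11 (bne+add) dual
  cy8 -> i12 (st) no-port MEM/MUL
  cy9 -> i13 (mulh) tail

CYCLES = 10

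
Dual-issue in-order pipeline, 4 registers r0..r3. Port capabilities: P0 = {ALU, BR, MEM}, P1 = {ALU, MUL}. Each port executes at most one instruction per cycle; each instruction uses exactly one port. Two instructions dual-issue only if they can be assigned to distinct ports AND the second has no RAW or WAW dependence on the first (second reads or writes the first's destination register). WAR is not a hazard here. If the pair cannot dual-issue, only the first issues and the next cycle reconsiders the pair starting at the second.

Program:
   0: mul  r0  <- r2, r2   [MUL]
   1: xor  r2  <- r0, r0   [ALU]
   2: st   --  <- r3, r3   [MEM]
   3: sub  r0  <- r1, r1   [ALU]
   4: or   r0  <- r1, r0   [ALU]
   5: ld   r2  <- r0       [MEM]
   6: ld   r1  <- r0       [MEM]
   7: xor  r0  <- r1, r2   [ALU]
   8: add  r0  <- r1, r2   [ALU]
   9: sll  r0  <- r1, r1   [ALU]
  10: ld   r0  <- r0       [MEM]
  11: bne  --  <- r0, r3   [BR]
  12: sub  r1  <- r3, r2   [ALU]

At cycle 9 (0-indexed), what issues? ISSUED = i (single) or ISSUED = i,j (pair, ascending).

ISSUED = 10

t=0 i0:mul.MUL ; RAW r0
t=1 i1/i2:xor.ALU st.MEM ; dual
t=2 i3:sub.ALU ; RAW+WAW r0
t=3 i4:or.ALU ; RAW r0
t=4 i5:ld.MEM ; no-port MEM/MEM
t=5 i6:ld.MEM ; RAW r1
t=6 i7:xor.ALU ; WAW r0
t=7 i8:add.ALU ; WAW r0
t=8 i9:sll.ALU ; RAW+WAW r0
t=9 i10:ld.MEM ; no-port MEM/BR
t=10 i11/i12:bne.BR sub.ALU ; dual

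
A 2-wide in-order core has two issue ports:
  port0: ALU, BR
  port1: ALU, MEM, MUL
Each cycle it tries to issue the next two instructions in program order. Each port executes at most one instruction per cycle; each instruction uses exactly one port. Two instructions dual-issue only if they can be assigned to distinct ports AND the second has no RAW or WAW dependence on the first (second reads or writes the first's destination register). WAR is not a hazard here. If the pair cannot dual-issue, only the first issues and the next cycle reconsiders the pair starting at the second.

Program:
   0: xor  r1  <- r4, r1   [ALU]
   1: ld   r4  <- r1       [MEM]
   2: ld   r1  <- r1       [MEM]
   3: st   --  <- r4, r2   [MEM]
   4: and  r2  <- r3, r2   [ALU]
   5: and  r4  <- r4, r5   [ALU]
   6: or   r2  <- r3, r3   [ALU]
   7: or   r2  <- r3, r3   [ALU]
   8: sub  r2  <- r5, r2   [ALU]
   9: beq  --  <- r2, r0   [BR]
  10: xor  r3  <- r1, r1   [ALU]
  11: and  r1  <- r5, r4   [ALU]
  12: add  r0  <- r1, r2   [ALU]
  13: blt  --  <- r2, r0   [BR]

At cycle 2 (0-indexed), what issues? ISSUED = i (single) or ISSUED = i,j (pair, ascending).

[0] i0  xor.ALU  -- RAW r1
[1] i1  ld.MEM  -- no-port MEM/MEM
[2] i2  ld.MEM  -- no-port MEM/MEM
[3] i3/i4  st.MEM+and.ALU  -- 2-wide
[4] i5/i6  and.ALU+or.ALU  -- 2-wide
[5] i7  or.ALU  -- RAW+WAW r2
[6] i8  sub.ALU  -- RAW r2
[7] i9/i10  beq.BR+xor.ALU  -- 2-wide
[8] i11  and.ALU  -- RAW r1
[9] i12  add.ALU  -- RAW r0
[10] i13  blt.BR  -- tail

ISSUED = 2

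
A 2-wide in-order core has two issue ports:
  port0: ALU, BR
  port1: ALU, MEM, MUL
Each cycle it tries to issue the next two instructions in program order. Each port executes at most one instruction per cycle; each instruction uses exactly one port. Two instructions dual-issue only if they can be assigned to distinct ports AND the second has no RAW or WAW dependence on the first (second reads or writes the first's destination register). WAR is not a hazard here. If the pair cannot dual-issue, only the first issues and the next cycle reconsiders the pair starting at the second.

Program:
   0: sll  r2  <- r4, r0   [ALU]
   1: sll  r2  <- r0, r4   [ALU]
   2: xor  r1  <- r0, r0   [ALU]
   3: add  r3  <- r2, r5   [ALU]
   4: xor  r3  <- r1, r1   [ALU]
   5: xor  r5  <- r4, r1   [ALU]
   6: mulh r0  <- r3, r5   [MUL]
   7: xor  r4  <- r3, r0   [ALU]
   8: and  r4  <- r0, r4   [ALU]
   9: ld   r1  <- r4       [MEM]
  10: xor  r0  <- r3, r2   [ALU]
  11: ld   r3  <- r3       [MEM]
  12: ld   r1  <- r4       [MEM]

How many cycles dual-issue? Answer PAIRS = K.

PAIRS = 3

[0] i0  sll  -- WAW r2
[1] i1/i2  sll;xor  -- dual
[2] i3  add  -- WAW r3
[3] i4/i5  xor;xor  -- dual
[4] i6  mulh  -- RAW r0
[5] i7  xor  -- RAW+WAW r4
[6] i8  and  -- RAW r4
[7] i9/i10  ld;xor  -- dual
[8] i11  ld  -- no-port MEM/MEM
[9] i12  ld  -- tail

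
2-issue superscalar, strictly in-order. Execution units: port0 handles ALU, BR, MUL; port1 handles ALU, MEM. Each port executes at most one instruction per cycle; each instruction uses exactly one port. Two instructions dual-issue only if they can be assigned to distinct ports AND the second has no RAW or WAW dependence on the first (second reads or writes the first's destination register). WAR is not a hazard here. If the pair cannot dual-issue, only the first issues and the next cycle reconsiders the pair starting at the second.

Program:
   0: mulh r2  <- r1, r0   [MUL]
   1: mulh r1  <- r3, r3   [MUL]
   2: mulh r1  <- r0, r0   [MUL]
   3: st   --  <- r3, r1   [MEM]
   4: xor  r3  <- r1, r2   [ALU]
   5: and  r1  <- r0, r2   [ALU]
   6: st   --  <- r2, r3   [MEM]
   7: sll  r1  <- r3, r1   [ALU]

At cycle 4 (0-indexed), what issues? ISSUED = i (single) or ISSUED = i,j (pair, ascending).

ISSUED = 5,6

[0] i0  mulh  -- no-port MUL/MUL
[1] i1  mulh  -- no-port MUL/MUL
[2] i2  mulh  -- RAW r1
[3] i3/i4  st+xor  -- pair
[4] i5/i6  and+st  -- pair
[5] i7  sll  -- tail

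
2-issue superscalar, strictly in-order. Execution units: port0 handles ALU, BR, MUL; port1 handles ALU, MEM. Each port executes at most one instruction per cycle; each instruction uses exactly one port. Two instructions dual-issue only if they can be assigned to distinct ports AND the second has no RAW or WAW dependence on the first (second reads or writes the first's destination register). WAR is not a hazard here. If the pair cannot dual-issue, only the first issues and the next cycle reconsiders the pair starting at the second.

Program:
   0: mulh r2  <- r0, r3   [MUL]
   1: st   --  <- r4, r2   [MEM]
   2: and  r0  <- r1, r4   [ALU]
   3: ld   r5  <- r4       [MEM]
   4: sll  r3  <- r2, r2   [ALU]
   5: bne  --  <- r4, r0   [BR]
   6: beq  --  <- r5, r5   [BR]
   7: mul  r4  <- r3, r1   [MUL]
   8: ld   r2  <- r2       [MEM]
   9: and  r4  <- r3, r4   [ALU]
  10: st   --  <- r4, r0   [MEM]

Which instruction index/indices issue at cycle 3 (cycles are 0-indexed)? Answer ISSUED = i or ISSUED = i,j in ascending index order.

0. mulh.MUL @i0  | RAW r2
1. st.MEM+and.ALU @i1+i2  | dual
2. ld.MEM+sll.ALU @i3+i4  | dual
3. bne.BR @i5  | no-port BR/BR
4. beq.BR @i6  | no-port BR/MUL
5. mul.MUL+ld.MEM @i7+i8  | dual
6. and.ALU @i9  | RAW r4
7. st.MEM @i10  | tail

ISSUED = 5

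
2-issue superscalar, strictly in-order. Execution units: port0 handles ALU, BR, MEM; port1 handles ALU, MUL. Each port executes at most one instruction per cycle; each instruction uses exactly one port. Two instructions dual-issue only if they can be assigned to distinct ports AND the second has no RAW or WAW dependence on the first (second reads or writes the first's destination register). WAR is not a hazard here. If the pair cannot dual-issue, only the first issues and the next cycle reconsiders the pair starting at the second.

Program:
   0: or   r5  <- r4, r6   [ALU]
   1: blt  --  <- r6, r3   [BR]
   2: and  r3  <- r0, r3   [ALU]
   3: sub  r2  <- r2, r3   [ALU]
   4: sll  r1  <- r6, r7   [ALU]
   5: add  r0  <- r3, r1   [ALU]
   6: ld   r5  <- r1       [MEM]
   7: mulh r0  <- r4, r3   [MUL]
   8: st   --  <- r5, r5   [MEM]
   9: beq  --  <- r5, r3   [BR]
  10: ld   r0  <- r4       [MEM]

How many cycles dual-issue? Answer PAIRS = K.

PAIRS = 4

c0: i0&i1 or;blt  pair
c1: i2 and  RAW r3
c2: i3&i4 sub;sll  pair
c3: i5&i6 add;ld  pair
c4: i7&i8 mulh;st  pair
c5: i9 beq  no-port BR/MEM
c6: i10 ld  tail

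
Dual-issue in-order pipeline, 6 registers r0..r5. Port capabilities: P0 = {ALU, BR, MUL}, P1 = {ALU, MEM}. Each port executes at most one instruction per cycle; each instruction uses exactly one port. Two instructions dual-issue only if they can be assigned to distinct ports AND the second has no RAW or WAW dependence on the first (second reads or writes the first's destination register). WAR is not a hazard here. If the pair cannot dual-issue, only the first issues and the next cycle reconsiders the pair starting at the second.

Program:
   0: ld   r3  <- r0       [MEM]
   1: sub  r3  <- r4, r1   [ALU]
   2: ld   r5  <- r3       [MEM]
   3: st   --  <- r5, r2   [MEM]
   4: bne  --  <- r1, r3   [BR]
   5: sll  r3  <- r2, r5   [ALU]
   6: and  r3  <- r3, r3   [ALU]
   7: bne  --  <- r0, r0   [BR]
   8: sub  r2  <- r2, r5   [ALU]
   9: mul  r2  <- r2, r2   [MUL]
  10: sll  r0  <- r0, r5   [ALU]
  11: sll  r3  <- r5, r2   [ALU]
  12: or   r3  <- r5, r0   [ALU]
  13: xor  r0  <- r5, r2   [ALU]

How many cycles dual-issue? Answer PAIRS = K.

0. ld @i0  | WAW r3
1. sub @i1  | RAW r3
2. ld @i2  | no-port MEM/MEM
3. st;bne @i3&i4  | dual
4. sll @i5  | RAW+WAW r3
5. and;bne @i6&i7  | dual
6. sub @i8  | RAW+WAW r2
7. mul;sll @i9&i10  | dual
8. sll @i11  | WAW r3
9. or;xor @i12&i13  | dual

PAIRS = 4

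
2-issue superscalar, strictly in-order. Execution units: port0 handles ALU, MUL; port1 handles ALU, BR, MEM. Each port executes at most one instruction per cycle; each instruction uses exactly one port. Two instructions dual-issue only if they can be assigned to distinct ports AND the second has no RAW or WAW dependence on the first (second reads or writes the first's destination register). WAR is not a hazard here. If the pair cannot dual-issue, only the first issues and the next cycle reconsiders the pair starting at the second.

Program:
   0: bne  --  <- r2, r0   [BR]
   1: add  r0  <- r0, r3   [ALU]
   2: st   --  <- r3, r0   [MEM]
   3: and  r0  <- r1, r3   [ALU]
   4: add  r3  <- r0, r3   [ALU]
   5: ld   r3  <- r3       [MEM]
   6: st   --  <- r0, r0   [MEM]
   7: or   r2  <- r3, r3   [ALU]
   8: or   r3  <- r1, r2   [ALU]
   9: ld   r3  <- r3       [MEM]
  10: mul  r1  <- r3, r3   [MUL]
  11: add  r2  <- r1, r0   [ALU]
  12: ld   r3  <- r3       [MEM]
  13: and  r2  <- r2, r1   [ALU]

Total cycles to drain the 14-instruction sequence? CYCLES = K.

t=0 i0+i1:bne.BR+add.ALU ; pair
t=1 i2+i3:st.MEM+and.ALU ; pair
t=2 i4:add.ALU ; RAW+WAW r3
t=3 i5:ld.MEM ; no-port MEM/MEM
t=4 i6+i7:st.MEM+or.ALU ; pair
t=5 i8:or.ALU ; RAW+WAW r3
t=6 i9:ld.MEM ; RAW r3
t=7 i10:mul.MUL ; RAW r1
t=8 i11+i12:add.ALU+ld.MEM ; pair
t=9 i13:and.ALU ; tail

CYCLES = 10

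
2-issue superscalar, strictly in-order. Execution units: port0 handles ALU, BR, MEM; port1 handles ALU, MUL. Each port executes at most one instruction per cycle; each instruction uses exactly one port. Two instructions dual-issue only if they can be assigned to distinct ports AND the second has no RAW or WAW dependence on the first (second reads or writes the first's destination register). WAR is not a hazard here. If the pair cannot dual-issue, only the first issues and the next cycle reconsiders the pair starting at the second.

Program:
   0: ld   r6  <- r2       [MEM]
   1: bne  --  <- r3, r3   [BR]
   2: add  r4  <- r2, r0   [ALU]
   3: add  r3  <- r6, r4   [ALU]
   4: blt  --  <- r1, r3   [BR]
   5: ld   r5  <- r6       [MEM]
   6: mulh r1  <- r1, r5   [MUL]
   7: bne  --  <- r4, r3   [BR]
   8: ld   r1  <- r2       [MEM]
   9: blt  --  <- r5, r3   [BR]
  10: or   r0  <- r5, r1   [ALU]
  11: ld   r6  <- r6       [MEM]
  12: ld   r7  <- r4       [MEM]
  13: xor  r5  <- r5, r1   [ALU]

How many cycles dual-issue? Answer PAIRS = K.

c0: i0 ld  no-port MEM/BR
c1: i1/i2 bne+add  pair
c2: i3 add  RAW r3
c3: i4 blt  no-port BR/MEM
c4: i5 ld  RAW r5
c5: i6/i7 mulh+bne  pair
c6: i8 ld  no-port MEM/BR
c7: i9/i10 blt+or  pair
c8: i11 ld  no-port MEM/MEM
c9: i12/i13 ld+xor  pair

PAIRS = 4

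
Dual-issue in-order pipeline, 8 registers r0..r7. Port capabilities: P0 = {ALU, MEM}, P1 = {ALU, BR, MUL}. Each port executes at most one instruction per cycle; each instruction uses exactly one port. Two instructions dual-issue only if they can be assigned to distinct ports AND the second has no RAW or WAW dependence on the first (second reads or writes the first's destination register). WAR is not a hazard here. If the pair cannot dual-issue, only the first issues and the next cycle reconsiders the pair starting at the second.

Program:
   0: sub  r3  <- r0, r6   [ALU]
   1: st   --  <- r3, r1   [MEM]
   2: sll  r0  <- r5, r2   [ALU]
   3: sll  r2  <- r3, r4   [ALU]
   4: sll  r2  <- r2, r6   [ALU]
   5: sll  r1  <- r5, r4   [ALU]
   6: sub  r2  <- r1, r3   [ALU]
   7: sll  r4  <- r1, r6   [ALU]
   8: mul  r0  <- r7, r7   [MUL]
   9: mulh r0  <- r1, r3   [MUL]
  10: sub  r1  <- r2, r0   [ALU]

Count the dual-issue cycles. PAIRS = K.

[0] i0  sub  -- RAW r3
[1] i1&i2  st sll  -- 2-wide
[2] i3  sll  -- RAW+WAW r2
[3] i4&i5  sll sll  -- 2-wide
[4] i6&i7  sub sll  -- 2-wide
[5] i8  mul  -- no-port MUL/MUL
[6] i9  mulh  -- RAW r0
[7] i10  sub  -- tail

PAIRS = 3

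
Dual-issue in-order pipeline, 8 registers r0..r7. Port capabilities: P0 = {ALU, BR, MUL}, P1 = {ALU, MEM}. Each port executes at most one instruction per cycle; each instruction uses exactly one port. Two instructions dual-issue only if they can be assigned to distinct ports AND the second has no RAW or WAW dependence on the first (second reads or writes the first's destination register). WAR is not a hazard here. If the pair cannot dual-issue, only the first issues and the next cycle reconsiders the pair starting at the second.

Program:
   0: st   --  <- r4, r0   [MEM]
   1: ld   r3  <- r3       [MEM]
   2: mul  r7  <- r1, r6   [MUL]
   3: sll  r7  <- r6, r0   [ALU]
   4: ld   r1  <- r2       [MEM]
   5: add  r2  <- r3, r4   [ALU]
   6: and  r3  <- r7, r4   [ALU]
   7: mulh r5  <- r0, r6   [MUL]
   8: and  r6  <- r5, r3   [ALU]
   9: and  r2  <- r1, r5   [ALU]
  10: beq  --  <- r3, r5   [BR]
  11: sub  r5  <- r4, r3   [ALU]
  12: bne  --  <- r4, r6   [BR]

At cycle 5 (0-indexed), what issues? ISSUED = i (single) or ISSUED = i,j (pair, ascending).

[0] i0  st  -- no-port MEM/MEM
[1] i1,i2  ld+mul  -- 2-wide
[2] i3,i4  sll+ld  -- 2-wide
[3] i5,i6  add+and  -- 2-wide
[4] i7  mulh  -- RAW r5
[5] i8,i9  and+and  -- 2-wide
[6] i10,i11  beq+sub  -- 2-wide
[7] i12  bne  -- tail

ISSUED = 8,9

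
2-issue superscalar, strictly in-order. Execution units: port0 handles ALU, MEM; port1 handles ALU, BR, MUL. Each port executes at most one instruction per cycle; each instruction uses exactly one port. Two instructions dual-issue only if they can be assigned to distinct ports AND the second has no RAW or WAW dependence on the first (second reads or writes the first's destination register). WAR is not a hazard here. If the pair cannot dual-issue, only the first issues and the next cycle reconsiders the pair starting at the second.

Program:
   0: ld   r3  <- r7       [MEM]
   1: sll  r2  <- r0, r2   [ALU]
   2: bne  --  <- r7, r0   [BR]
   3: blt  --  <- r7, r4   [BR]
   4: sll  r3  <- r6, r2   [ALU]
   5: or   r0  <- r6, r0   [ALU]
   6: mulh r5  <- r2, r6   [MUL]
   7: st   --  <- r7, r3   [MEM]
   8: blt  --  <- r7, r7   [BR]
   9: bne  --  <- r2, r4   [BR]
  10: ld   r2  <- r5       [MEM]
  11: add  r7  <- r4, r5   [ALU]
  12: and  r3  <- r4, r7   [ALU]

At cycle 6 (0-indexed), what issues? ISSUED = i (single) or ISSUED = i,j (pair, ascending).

ISSUED = 11

  cy0 -> i0&i1 (ld sll) pair
  cy1 -> i2 (bne) no-port BR/BR
  cy2 -> i3&i4 (blt sll) pair
  cy3 -> i5&i6 (or mulh) pair
  cy4 -> i7&i8 (st blt) pair
  cy5 -> i9&i10 (bne ld) pair
  cy6 -> i11 (add) RAW r7
  cy7 -> i12 (and) tail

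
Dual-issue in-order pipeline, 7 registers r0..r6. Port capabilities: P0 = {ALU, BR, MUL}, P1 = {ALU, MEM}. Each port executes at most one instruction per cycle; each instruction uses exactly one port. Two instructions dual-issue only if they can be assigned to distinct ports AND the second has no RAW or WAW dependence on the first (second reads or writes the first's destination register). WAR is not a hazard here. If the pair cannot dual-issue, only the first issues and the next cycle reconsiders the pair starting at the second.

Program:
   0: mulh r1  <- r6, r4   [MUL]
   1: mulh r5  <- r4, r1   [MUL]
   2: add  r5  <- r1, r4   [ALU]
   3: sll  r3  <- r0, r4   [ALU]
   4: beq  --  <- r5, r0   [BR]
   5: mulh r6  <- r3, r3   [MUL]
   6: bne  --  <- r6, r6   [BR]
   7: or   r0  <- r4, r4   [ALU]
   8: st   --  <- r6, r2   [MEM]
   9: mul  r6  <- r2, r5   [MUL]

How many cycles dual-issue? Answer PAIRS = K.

PAIRS = 3

t=0 i0:mulh.MUL ; no-port MUL/MUL
t=1 i1:mulh.MUL ; WAW r5
t=2 i2&i3:add.ALU/sll.ALU ; 2-wide
t=3 i4:beq.BR ; no-port BR/MUL
t=4 i5:mulh.MUL ; no-port MUL/BR
t=5 i6&i7:bne.BR/or.ALU ; 2-wide
t=6 i8&i9:st.MEM/mul.MUL ; 2-wide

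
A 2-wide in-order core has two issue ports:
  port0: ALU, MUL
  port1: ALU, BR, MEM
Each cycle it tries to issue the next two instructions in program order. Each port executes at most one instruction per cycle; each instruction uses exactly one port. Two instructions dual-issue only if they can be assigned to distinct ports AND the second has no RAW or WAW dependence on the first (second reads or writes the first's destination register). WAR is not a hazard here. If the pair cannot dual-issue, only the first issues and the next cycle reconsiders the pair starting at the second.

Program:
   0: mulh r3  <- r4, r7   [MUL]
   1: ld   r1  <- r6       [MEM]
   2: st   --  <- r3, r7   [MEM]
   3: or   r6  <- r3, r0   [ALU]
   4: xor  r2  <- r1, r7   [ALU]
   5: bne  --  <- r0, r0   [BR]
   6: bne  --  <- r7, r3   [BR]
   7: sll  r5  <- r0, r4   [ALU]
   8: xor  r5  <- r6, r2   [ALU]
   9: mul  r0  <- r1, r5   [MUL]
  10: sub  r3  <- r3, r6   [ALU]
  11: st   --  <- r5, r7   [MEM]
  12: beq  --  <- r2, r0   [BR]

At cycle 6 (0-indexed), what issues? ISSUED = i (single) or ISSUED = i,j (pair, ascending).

ISSUED = 11

[0] i0&i1  mulh.MUL/ld.MEM  -- pair
[1] i2&i3  st.MEM/or.ALU  -- pair
[2] i4&i5  xor.ALU/bne.BR  -- pair
[3] i6&i7  bne.BR/sll.ALU  -- pair
[4] i8  xor.ALU  -- RAW r5
[5] i9&i10  mul.MUL/sub.ALU  -- pair
[6] i11  st.MEM  -- no-port MEM/BR
[7] i12  beq.BR  -- tail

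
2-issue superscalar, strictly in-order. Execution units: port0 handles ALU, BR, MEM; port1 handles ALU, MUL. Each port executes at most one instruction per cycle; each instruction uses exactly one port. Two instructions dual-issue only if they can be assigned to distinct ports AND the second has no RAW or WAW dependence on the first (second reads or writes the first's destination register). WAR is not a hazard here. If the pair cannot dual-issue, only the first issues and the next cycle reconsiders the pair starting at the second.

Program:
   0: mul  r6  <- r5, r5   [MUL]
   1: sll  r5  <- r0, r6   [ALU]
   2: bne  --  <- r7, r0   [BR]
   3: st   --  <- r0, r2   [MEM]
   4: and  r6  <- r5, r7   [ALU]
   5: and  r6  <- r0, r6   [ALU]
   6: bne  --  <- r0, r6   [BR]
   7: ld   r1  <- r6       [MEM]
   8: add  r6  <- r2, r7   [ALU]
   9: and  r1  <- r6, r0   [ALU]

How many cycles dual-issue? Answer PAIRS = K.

PAIRS = 3

[0] i0  mul  -- RAW r6
[1] i1+i2  sll+bne  -- 2-wide
[2] i3+i4  st+and  -- 2-wide
[3] i5  and  -- RAW r6
[4] i6  bne  -- no-port BR/MEM
[5] i7+i8  ld+add  -- 2-wide
[6] i9  and  -- tail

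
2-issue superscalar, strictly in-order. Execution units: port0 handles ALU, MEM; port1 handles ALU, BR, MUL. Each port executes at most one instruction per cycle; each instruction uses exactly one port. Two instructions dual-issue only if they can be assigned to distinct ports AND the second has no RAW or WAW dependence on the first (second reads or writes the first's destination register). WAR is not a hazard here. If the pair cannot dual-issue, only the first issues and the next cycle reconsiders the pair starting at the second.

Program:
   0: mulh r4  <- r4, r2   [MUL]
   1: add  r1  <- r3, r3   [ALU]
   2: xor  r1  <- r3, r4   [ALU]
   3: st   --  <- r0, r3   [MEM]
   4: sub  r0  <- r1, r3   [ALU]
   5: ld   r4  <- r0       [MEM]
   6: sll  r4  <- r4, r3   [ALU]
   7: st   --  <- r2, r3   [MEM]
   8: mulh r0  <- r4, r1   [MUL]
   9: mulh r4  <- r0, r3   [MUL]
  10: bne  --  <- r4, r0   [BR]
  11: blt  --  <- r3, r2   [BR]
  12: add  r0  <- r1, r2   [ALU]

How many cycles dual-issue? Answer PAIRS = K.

PAIRS = 4

[0] i0+i1  mulh.MUL;add.ALU  -- pair
[1] i2+i3  xor.ALU;st.MEM  -- pair
[2] i4  sub.ALU  -- RAW r0
[3] i5  ld.MEM  -- RAW+WAW r4
[4] i6+i7  sll.ALU;st.MEM  -- pair
[5] i8  mulh.MUL  -- no-port MUL/MUL
[6] i9  mulh.MUL  -- no-port MUL/BR
[7] i10  bne.BR  -- no-port BR/BR
[8] i11+i12  blt.BR;add.ALU  -- pair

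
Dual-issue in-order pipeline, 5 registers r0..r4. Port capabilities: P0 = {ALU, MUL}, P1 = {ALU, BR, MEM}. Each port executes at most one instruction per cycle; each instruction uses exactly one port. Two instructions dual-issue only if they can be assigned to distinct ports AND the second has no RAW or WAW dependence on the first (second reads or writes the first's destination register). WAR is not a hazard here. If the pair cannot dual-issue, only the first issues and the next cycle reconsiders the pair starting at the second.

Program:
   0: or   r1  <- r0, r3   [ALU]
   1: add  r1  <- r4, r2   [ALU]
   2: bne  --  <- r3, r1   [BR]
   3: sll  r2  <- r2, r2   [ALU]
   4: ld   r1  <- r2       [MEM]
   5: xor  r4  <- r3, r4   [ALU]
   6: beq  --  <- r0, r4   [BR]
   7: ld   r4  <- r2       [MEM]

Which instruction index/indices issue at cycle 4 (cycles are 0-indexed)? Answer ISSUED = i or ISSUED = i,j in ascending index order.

#0 head=0: or i0 WAW r1
#1 head=1: add i1 RAW r1
#2 head=2: bne/sll i2/i3 2-wide
#3 head=4: ld/xor i4/i5 2-wide
#4 head=6: beq i6 no-port BR/MEM
#5 head=7: ld i7 tail

ISSUED = 6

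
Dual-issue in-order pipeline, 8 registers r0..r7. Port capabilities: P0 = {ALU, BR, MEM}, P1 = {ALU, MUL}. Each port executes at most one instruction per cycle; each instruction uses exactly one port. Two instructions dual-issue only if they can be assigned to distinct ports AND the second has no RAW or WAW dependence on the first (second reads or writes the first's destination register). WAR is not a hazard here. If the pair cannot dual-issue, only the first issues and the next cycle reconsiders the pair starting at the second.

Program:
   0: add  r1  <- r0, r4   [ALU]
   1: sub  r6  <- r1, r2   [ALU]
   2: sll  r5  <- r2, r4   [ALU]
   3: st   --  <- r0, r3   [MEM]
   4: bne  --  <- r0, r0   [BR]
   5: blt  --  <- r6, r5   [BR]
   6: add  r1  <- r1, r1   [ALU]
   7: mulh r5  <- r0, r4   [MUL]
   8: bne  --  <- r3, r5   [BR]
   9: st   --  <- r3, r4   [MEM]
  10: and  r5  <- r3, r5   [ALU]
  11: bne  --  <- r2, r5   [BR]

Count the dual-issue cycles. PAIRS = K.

PAIRS = 3

  cy0 -> i0 (add) RAW r1
  cy1 -> i1,i2 (sub sll) dual
  cy2 -> i3 (st) no-port MEM/BR
  cy3 -> i4 (bne) no-port BR/BR
  cy4 -> i5,i6 (blt add) dual
  cy5 -> i7 (mulh) RAW r5
  cy6 -> i8 (bne) no-port BR/MEM
  cy7 -> i9,i10 (st and) dual
  cy8 -> i11 (bne) tail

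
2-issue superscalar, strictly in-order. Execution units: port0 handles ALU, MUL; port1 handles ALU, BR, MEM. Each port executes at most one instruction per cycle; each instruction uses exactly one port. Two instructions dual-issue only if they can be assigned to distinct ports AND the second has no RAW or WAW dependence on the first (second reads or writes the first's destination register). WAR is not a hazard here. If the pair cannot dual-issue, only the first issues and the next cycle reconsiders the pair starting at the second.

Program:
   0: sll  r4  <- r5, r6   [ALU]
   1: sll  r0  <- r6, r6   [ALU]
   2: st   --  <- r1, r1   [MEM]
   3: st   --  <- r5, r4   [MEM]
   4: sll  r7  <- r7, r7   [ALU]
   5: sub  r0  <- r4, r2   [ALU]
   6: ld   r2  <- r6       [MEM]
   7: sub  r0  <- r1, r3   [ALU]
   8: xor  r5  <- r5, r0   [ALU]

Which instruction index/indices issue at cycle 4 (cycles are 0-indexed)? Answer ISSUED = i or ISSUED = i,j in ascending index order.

t=0 i0,i1:sll.ALU/sll.ALU ; 2-wide
t=1 i2:st.MEM ; no-port MEM/MEM
t=2 i3,i4:st.MEM/sll.ALU ; 2-wide
t=3 i5,i6:sub.ALU/ld.MEM ; 2-wide
t=4 i7:sub.ALU ; RAW r0
t=5 i8:xor.ALU ; tail

ISSUED = 7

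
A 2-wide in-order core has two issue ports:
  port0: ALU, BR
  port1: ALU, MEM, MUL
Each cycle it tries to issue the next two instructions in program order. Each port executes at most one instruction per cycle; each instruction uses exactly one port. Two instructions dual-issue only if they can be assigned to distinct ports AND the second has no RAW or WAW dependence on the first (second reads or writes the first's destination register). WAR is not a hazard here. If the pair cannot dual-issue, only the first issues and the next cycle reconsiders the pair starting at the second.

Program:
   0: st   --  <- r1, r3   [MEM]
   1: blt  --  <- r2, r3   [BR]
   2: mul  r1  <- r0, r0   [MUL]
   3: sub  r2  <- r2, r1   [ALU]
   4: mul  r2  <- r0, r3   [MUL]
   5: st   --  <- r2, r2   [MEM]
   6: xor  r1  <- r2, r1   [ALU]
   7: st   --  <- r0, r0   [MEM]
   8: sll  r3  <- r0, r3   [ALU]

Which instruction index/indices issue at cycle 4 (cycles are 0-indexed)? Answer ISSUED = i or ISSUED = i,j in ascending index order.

ISSUED = 5,6

#0 head=0: st/blt i0&i1 pair
#1 head=2: mul i2 RAW r1
#2 head=3: sub i3 WAW r2
#3 head=4: mul i4 no-port MUL/MEM
#4 head=5: st/xor i5&i6 pair
#5 head=7: st/sll i7&i8 pair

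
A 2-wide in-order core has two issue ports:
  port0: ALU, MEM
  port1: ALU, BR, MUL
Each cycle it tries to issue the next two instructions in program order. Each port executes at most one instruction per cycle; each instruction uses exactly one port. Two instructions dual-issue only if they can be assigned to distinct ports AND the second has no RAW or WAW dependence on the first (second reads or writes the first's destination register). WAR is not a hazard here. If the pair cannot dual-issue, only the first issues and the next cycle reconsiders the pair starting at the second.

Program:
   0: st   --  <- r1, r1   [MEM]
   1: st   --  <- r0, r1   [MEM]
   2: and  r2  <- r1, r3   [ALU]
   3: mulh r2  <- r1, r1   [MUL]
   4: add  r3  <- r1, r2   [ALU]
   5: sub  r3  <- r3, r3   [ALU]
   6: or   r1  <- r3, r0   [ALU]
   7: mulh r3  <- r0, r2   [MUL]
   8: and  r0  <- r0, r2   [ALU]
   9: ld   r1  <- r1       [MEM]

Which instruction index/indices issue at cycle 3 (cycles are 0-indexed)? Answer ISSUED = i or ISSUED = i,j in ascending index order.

t=0 i0:st.MEM ; no-port MEM/MEM
t=1 i1/i2:st.MEM+and.ALU ; 2-wide
t=2 i3:mulh.MUL ; RAW r2
t=3 i4:add.ALU ; RAW+WAW r3
t=4 i5:sub.ALU ; RAW r3
t=5 i6/i7:or.ALU+mulh.MUL ; 2-wide
t=6 i8/i9:and.ALU+ld.MEM ; 2-wide

ISSUED = 4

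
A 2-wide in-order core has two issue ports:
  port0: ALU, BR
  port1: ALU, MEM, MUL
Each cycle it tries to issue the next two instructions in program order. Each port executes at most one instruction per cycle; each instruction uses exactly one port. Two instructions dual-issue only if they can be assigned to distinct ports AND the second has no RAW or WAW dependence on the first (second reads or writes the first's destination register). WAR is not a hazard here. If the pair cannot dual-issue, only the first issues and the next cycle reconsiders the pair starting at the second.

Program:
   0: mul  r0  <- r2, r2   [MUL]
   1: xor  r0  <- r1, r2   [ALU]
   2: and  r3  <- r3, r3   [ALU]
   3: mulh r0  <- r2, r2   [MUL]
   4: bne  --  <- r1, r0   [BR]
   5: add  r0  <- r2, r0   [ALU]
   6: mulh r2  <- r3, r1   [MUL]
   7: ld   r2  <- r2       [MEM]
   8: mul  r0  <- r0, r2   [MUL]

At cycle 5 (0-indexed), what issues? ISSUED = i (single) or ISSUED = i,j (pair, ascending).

c0: i0 mul.MUL  WAW r0
c1: i1,i2 xor.ALU/and.ALU  pair
c2: i3 mulh.MUL  RAW r0
c3: i4,i5 bne.BR/add.ALU  pair
c4: i6 mulh.MUL  no-port MUL/MEM
c5: i7 ld.MEM  no-port MEM/MUL
c6: i8 mul.MUL  tail

ISSUED = 7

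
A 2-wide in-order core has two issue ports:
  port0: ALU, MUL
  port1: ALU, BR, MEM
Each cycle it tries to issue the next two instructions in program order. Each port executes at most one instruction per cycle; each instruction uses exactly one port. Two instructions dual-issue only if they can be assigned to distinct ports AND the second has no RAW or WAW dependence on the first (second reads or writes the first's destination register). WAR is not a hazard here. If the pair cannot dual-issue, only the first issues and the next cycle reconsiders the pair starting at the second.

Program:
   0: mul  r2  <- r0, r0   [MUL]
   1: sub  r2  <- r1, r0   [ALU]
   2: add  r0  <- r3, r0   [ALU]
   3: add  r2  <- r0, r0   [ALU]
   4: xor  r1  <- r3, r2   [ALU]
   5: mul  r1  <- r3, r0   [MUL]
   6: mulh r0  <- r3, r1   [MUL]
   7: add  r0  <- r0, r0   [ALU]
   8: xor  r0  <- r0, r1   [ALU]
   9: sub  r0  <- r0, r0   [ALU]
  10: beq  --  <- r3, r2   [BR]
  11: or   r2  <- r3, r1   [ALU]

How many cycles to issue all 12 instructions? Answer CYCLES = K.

#0 head=0: mul.MUL i0 WAW r2
#1 head=1: sub.ALU+add.ALU i1&i2 dual
#2 head=3: add.ALU i3 RAW r2
#3 head=4: xor.ALU i4 WAW r1
#4 head=5: mul.MUL i5 no-port MUL/MUL
#5 head=6: mulh.MUL i6 RAW+WAW r0
#6 head=7: add.ALU i7 RAW+WAW r0
#7 head=8: xor.ALU i8 RAW+WAW r0
#8 head=9: sub.ALU+beq.BR i9&i10 dual
#9 head=11: or.ALU i11 tail

CYCLES = 10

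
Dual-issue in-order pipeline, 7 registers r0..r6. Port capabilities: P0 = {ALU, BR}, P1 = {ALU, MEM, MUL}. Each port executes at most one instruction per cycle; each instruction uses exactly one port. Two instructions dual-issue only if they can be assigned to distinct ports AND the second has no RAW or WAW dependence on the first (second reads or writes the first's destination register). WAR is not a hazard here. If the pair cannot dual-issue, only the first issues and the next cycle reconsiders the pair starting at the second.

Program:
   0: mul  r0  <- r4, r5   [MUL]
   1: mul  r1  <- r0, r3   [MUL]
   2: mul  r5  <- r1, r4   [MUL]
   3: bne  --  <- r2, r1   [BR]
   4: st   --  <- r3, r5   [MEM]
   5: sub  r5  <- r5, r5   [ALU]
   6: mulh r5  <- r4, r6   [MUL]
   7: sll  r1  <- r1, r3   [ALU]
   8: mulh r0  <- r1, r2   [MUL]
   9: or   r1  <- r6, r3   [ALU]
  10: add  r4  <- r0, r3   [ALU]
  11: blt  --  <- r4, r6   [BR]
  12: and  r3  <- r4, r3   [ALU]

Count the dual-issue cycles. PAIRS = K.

t=0 i0:mul ; no-port MUL/MUL
t=1 i1:mul ; no-port MUL/MUL
t=2 i2/i3:mul bne ; 2-wide
t=3 i4/i5:st sub ; 2-wide
t=4 i6/i7:mulh sll ; 2-wide
t=5 i8/i9:mulh or ; 2-wide
t=6 i10:add ; RAW r4
t=7 i11/i12:blt and ; 2-wide

PAIRS = 5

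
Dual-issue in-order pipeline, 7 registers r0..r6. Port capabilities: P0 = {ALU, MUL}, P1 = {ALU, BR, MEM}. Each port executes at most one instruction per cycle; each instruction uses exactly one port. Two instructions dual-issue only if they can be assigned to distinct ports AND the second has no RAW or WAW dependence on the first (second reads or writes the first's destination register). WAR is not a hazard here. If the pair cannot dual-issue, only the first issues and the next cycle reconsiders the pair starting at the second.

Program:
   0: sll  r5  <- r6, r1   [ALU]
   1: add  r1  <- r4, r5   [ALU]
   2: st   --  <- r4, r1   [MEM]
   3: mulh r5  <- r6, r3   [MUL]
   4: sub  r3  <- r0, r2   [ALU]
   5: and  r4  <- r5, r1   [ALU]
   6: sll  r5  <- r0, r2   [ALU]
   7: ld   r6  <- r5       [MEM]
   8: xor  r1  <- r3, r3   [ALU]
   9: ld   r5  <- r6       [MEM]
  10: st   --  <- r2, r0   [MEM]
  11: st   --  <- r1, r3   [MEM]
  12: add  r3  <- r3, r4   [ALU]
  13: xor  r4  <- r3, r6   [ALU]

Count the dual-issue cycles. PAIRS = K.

  cy0 -> i0 (sll.ALU) RAW r5
  cy1 -> i1 (add.ALU) RAW r1
  cy2 -> i2+i3 (st.MEM/mulh.MUL) dual
  cy3 -> i4+i5 (sub.ALU/and.ALU) dual
  cy4 -> i6 (sll.ALU) RAW r5
  cy5 -> i7+i8 (ld.MEM/xor.ALU) dual
  cy6 -> i9 (ld.MEM) no-port MEM/MEM
  cy7 -> i10 (st.MEM) no-port MEM/MEM
  cy8 -> i11+i12 (st.MEM/add.ALU) dual
  cy9 -> i13 (xor.ALU) tail

PAIRS = 4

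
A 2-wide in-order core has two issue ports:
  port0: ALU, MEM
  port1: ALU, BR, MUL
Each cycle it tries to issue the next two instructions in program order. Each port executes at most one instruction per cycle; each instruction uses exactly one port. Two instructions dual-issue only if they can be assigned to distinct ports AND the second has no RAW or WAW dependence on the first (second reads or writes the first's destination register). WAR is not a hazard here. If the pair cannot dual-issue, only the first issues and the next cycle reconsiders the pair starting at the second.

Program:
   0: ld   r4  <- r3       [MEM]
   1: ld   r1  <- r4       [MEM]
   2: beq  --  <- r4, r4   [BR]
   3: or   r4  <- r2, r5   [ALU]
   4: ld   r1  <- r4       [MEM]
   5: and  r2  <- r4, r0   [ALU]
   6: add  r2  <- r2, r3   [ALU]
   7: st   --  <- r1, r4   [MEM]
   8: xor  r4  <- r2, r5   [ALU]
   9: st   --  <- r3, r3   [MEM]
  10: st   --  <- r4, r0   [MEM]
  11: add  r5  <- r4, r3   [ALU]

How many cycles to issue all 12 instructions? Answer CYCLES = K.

c0: i0 ld  no-port MEM/MEM
c1: i1+i2 ld/beq  pair
c2: i3 or  RAW r4
c3: i4+i5 ld/and  pair
c4: i6+i7 add/st  pair
c5: i8+i9 xor/st  pair
c6: i10+i11 st/add  pair

CYCLES = 7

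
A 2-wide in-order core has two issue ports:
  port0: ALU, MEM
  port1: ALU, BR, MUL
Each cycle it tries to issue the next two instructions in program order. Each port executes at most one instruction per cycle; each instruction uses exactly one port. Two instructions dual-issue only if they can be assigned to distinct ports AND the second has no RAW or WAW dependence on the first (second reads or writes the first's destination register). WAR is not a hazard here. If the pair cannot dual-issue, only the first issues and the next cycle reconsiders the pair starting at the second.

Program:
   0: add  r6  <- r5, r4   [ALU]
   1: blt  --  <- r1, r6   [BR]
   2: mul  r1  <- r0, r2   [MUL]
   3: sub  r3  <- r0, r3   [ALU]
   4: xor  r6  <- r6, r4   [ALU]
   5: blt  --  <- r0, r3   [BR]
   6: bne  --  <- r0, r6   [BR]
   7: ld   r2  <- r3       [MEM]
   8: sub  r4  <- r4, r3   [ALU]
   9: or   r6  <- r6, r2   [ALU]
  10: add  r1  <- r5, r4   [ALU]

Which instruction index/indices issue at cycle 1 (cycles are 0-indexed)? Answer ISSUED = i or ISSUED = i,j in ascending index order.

ISSUED = 1

  cy0 -> i0 (add.ALU) RAW r6
  cy1 -> i1 (blt.BR) no-port BR/MUL
  cy2 -> i2/i3 (mul.MUL/sub.ALU) pair
  cy3 -> i4/i5 (xor.ALU/blt.BR) pair
  cy4 -> i6/i7 (bne.BR/ld.MEM) pair
  cy5 -> i8/i9 (sub.ALU/or.ALU) pair
  cy6 -> i10 (add.ALU) tail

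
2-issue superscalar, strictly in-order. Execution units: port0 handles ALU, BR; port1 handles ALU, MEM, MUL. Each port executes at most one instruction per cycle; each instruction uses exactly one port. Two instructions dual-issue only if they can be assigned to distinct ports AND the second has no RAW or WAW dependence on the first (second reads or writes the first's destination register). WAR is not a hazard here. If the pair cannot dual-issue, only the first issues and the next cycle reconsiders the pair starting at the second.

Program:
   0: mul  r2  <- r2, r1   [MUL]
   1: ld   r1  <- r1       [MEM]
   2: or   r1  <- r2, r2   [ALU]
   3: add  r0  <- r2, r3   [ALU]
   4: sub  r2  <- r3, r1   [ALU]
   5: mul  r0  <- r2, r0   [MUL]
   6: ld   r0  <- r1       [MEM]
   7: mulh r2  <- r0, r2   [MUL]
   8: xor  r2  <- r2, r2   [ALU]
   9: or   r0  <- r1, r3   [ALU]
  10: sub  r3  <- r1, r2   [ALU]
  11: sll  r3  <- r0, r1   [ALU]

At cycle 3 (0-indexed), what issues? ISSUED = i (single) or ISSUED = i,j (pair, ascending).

ISSUED = 4

[0] i0  mul.MUL  -- no-port MUL/MEM
[1] i1  ld.MEM  -- WAW r1
[2] i2/i3  or.ALU+add.ALU  -- 2-wide
[3] i4  sub.ALU  -- RAW r2
[4] i5  mul.MUL  -- no-port MUL/MEM
[5] i6  ld.MEM  -- no-port MEM/MUL
[6] i7  mulh.MUL  -- RAW+WAW r2
[7] i8/i9  xor.ALU+or.ALU  -- 2-wide
[8] i10  sub.ALU  -- WAW r3
[9] i11  sll.ALU  -- tail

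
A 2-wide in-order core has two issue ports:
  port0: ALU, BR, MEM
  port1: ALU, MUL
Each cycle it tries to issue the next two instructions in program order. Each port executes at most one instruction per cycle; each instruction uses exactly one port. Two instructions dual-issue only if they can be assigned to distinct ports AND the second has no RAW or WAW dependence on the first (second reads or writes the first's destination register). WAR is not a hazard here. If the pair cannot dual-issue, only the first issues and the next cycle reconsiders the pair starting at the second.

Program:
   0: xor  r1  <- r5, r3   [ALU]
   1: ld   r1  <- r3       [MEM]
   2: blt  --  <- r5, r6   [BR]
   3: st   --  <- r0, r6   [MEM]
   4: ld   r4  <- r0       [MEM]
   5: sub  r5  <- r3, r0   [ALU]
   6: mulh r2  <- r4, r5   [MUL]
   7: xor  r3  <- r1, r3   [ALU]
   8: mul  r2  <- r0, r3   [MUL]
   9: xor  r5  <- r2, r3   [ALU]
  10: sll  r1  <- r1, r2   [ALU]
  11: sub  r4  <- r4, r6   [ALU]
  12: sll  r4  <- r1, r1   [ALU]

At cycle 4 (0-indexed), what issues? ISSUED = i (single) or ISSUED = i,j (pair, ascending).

[0] i0  xor  -- WAW r1
[1] i1  ld  -- no-port MEM/BR
[2] i2  blt  -- no-port BR/MEM
[3] i3  st  -- no-port MEM/MEM
[4] i4+i5  ld/sub  -- 2-wide
[5] i6+i7  mulh/xor  -- 2-wide
[6] i8  mul  -- RAW r2
[7] i9+i10  xor/sll  -- 2-wide
[8] i11  sub  -- WAW r4
[9] i12  sll  -- tail

ISSUED = 4,5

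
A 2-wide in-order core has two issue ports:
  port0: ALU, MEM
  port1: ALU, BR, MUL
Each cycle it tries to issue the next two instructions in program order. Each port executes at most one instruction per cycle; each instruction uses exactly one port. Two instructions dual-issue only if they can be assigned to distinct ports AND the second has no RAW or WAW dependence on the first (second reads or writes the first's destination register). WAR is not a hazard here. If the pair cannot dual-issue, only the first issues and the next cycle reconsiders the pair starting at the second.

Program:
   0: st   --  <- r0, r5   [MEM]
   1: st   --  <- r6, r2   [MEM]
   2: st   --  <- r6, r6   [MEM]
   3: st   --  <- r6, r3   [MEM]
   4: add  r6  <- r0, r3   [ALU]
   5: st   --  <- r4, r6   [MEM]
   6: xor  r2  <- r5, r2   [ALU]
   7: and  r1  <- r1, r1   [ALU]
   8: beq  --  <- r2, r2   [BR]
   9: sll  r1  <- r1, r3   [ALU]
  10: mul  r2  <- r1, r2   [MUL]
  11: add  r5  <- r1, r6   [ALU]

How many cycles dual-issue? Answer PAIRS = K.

#0 head=0: st i0 no-port MEM/MEM
#1 head=1: st i1 no-port MEM/MEM
#2 head=2: st i2 no-port MEM/MEM
#3 head=3: st/add i3,i4 2-wide
#4 head=5: st/xor i5,i6 2-wide
#5 head=7: and/beq i7,i8 2-wide
#6 head=9: sll i9 RAW r1
#7 head=10: mul/add i10,i11 2-wide

PAIRS = 4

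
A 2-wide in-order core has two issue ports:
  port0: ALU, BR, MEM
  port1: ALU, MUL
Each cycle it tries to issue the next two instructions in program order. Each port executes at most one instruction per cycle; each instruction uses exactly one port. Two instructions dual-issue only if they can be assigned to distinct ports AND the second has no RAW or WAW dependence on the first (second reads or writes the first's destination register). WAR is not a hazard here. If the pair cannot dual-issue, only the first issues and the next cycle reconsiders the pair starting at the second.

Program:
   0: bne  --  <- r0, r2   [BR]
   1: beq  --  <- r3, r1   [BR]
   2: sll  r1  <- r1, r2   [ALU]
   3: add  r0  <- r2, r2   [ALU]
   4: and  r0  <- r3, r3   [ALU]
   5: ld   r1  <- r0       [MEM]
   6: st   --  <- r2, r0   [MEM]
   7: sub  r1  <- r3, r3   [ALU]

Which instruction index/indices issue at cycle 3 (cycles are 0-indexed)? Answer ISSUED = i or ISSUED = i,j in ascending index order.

#0 head=0: bne.BR i0 no-port BR/BR
#1 head=1: beq.BR;sll.ALU i1+i2 dual
#2 head=3: add.ALU i3 WAW r0
#3 head=4: and.ALU i4 RAW r0
#4 head=5: ld.MEM i5 no-port MEM/MEM
#5 head=6: st.MEM;sub.ALU i6+i7 dual

ISSUED = 4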